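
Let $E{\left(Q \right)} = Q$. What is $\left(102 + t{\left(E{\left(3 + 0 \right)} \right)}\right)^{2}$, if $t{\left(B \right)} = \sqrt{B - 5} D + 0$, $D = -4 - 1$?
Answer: $10354 - 1020 i \sqrt{2} \approx 10354.0 - 1442.5 i$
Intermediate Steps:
$D = -5$
$t{\left(B \right)} = - 5 \sqrt{-5 + B}$ ($t{\left(B \right)} = \sqrt{B - 5} \left(-5\right) + 0 = \sqrt{-5 + B} \left(-5\right) + 0 = - 5 \sqrt{-5 + B} + 0 = - 5 \sqrt{-5 + B}$)
$\left(102 + t{\left(E{\left(3 + 0 \right)} \right)}\right)^{2} = \left(102 - 5 \sqrt{-5 + \left(3 + 0\right)}\right)^{2} = \left(102 - 5 \sqrt{-5 + 3}\right)^{2} = \left(102 - 5 \sqrt{-2}\right)^{2} = \left(102 - 5 i \sqrt{2}\right)^{2}$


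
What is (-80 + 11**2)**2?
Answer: 1681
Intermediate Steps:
(-80 + 11**2)**2 = (-80 + 121)**2 = 41**2 = 1681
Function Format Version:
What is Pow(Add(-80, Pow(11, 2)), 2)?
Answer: 1681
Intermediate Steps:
Pow(Add(-80, Pow(11, 2)), 2) = Pow(Add(-80, 121), 2) = Pow(41, 2) = 1681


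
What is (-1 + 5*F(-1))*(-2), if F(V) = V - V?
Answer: 2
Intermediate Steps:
F(V) = 0
(-1 + 5*F(-1))*(-2) = (-1 + 5*0)*(-2) = (-1 + 0)*(-2) = -1*(-2) = 2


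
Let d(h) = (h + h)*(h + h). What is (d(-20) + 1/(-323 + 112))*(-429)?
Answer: -144829971/211 ≈ -6.8640e+5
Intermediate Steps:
d(h) = 4*h² (d(h) = (2*h)*(2*h) = 4*h²)
(d(-20) + 1/(-323 + 112))*(-429) = (4*(-20)² + 1/(-323 + 112))*(-429) = (4*400 + 1/(-211))*(-429) = (1600 - 1/211)*(-429) = (337599/211)*(-429) = -144829971/211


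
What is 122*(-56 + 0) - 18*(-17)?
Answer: -6526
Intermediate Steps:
122*(-56 + 0) - 18*(-17) = 122*(-56) + 306 = -6832 + 306 = -6526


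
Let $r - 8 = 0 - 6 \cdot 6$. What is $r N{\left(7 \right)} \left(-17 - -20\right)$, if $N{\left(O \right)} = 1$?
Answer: $-84$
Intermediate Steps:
$r = -28$ ($r = 8 + \left(0 - 6 \cdot 6\right) = 8 + \left(0 - 36\right) = 8 - 36 = -28$)
$r N{\left(7 \right)} \left(-17 - -20\right) = \left(-28\right) 1 \left(-17 - -20\right) = - 28 \left(-17 + 20\right) = \left(-28\right) 3 = -84$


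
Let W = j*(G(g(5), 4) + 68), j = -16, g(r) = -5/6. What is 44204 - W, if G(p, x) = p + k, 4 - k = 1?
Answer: 135980/3 ≈ 45327.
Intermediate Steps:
k = 3 (k = 4 - 1*1 = 4 - 1 = 3)
g(r) = -⅚ (g(r) = -5*⅙ = -⅚)
G(p, x) = 3 + p (G(p, x) = p + 3 = 3 + p)
W = -3368/3 (W = -16*((3 - ⅚) + 68) = -16*(13/6 + 68) = -16*421/6 = -3368/3 ≈ -1122.7)
44204 - W = 44204 - 1*(-3368/3) = 44204 + 3368/3 = 135980/3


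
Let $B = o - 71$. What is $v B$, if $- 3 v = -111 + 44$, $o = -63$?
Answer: $- \frac{8978}{3} \approx -2992.7$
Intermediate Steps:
$v = \frac{67}{3}$ ($v = - \frac{-111 + 44}{3} = \left(- \frac{1}{3}\right) \left(-67\right) = \frac{67}{3} \approx 22.333$)
$B = -134$ ($B = -63 - 71 = -134$)
$v B = \frac{67}{3} \left(-134\right) = - \frac{8978}{3}$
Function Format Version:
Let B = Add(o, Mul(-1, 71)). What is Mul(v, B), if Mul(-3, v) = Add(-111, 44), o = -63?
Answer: Rational(-8978, 3) ≈ -2992.7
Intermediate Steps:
v = Rational(67, 3) (v = Mul(Rational(-1, 3), Add(-111, 44)) = Mul(Rational(-1, 3), -67) = Rational(67, 3) ≈ 22.333)
B = -134 (B = Add(-63, Mul(-1, 71)) = Add(-63, -71) = -134)
Mul(v, B) = Mul(Rational(67, 3), -134) = Rational(-8978, 3)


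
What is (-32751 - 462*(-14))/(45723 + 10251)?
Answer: -8761/18658 ≈ -0.46956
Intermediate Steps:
(-32751 - 462*(-14))/(45723 + 10251) = (-32751 + 6468)/55974 = -26283*1/55974 = -8761/18658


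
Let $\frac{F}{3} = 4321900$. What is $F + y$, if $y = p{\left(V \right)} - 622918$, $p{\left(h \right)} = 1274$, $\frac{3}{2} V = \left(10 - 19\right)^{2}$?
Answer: $12344056$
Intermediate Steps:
$V = 54$ ($V = \frac{2 \left(10 - 19\right)^{2}}{3} = \frac{2 \left(-9\right)^{2}}{3} = \frac{2}{3} \cdot 81 = 54$)
$F = 12965700$ ($F = 3 \cdot 4321900 = 12965700$)
$y = -621644$ ($y = 1274 - 622918 = -621644$)
$F + y = 12965700 - 621644 = 12344056$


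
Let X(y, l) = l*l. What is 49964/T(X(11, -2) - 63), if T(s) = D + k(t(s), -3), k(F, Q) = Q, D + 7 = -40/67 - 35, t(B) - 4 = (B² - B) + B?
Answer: -3347588/3055 ≈ -1095.8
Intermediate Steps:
t(B) = 4 + B² (t(B) = 4 + ((B² - B) + B) = 4 + B²)
D = -2854/67 (D = -7 + (-40/67 - 35) = -7 - 2385/67 = -2854/67 ≈ -42.597)
X(y, l) = l²
T(s) = -3055/67 (T(s) = -2854/67 - 3 = -3055/67)
49964/T(X(11, -2) - 63) = 49964/(-3055/67) = 49964*(-67/3055) = -3347588/3055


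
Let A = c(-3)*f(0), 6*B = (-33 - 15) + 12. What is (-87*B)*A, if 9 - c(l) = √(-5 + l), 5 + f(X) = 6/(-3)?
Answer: -32886 + 7308*I*√2 ≈ -32886.0 + 10335.0*I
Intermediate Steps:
f(X) = -7 (f(X) = -5 + 6/(-3) = -5 + 6*(-⅓) = -5 - 2 = -7)
c(l) = 9 - √(-5 + l)
B = -6 (B = ((-33 - 15) + 12)/6 = (-48 + 12)/6 = (⅙)*(-36) = -6)
A = -63 + 14*I*√2 (A = (9 - √(-5 - 3))*(-7) = (9 - √(-8))*(-7) = (9 - 2*I*√2)*(-7) = -63 + 14*I*√2 ≈ -63.0 + 19.799*I)
(-87*B)*A = (-87*(-6))*(-63 + 14*I*√2) = 522*(-63 + 14*I*√2) = -32886 + 7308*I*√2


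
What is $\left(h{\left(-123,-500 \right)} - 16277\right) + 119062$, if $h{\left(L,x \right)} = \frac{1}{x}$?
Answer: $\frac{51392499}{500} \approx 1.0279 \cdot 10^{5}$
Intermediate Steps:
$\left(h{\left(-123,-500 \right)} - 16277\right) + 119062 = \left(\frac{1}{-500} - 16277\right) + 119062 = \left(- \frac{1}{500} - 16277\right) + 119062 = - \frac{8138501}{500} + 119062 = \frac{51392499}{500}$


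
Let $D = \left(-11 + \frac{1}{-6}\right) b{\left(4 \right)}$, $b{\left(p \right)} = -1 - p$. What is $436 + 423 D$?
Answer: $\frac{48107}{2} \approx 24054.0$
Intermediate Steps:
$D = \frac{335}{6}$ ($D = \left(-11 + \frac{1}{-6}\right) \left(-1 - 4\right) = \left(-11 - \frac{1}{6}\right) \left(-1 - 4\right) = \left(- \frac{67}{6}\right) \left(-5\right) = \frac{335}{6} \approx 55.833$)
$436 + 423 D = 436 + 423 \cdot \frac{335}{6} = 436 + \frac{47235}{2} = \frac{48107}{2}$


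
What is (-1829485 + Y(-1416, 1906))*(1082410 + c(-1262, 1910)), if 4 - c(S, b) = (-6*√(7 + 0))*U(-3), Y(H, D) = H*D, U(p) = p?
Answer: -4901582991734 + 81510858*√7 ≈ -4.9014e+12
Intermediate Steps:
Y(H, D) = D*H
c(S, b) = 4 - 18*√7 (c(S, b) = 4 - (-6*√(7 + 0))*(-3) = 4 - (-6*√7)*(-3) = 4 - 18*√7)
(-1829485 + Y(-1416, 1906))*(1082410 + c(-1262, 1910)) = (-1829485 + 1906*(-1416))*(1082410 + (4 - 18*√7)) = (-1829485 - 2698896)*(1082414 - 18*√7) = -4528381*(1082414 - 18*√7) = -4901582991734 + 81510858*√7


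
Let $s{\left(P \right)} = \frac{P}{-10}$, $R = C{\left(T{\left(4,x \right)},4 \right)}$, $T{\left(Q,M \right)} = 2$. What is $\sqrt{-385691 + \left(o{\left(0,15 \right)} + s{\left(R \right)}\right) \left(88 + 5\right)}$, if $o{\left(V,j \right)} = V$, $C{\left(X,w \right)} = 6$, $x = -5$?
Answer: $\frac{23 i \sqrt{18230}}{5} \approx 621.08 i$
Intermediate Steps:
$R = 6$
$s{\left(P \right)} = - \frac{P}{10}$ ($s{\left(P \right)} = P \left(- \frac{1}{10}\right) = - \frac{P}{10}$)
$\sqrt{-385691 + \left(o{\left(0,15 \right)} + s{\left(R \right)}\right) \left(88 + 5\right)} = \sqrt{-385691 + \left(0 - \frac{3}{5}\right) \left(88 + 5\right)} = \sqrt{-385691 + \left(0 - \frac{3}{5}\right) 93} = \sqrt{-385691 - \frac{279}{5}} = \sqrt{- \frac{1928734}{5}} = \frac{23 i \sqrt{18230}}{5}$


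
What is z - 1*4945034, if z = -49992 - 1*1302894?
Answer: -6297920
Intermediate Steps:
z = -1352886 (z = -49992 - 1302894 = -1352886)
z - 1*4945034 = -1352886 - 1*4945034 = -1352886 - 4945034 = -6297920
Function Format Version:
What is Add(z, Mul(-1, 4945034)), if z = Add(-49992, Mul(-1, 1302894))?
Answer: -6297920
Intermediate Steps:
z = -1352886 (z = Add(-49992, -1302894) = -1352886)
Add(z, Mul(-1, 4945034)) = Add(-1352886, Mul(-1, 4945034)) = Add(-1352886, -4945034) = -6297920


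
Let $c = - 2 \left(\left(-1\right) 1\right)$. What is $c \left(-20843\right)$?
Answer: $-41686$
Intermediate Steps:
$c = 2$ ($c = \left(-2\right) \left(-1\right) = 2$)
$c \left(-20843\right) = 2 \left(-20843\right) = -41686$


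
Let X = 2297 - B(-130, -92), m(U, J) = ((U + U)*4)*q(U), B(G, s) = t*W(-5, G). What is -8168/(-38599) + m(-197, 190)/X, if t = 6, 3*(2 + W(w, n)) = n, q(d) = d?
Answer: 12004892320/99160831 ≈ 121.06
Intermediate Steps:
W(w, n) = -2 + n/3
B(G, s) = -12 + 2*G (B(G, s) = 6*(-2 + G/3) = -12 + 2*G)
m(U, J) = 8*U**2 (m(U, J) = ((U + U)*4)*U = ((2*U)*4)*U = (8*U)*U = 8*U**2)
X = 2569 (X = 2297 - (-12 + 2*(-130)) = 2297 - (-12 - 260) = 2297 - 1*(-272) = 2297 + 272 = 2569)
-8168/(-38599) + m(-197, 190)/X = -8168/(-38599) + (8*(-197)**2)/2569 = -8168*(-1/38599) + (8*38809)*(1/2569) = 8168/38599 + 310472*(1/2569) = 8168/38599 + 310472/2569 = 12004892320/99160831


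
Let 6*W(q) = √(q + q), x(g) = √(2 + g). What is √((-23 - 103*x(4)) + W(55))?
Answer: √(-828 - 3708*√6 + 6*√110)/6 ≈ 16.539*I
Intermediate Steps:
W(q) = √2*√q/6 (W(q) = √(q + q)/6 = √(2*q)/6 = (√2*√q)/6 = √2*√q/6)
√((-23 - 103*x(4)) + W(55)) = √((-23 - 103*√(2 + 4)) + √2*√55/6) = √((-23 - 103*√6) + √110/6) = √(-23 - 103*√6 + √110/6)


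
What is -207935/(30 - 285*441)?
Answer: 41587/25131 ≈ 1.6548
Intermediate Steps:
-207935/(30 - 285*441) = -207935/(30 - 125685) = -207935/(-125655) = -207935*(-1/125655) = 41587/25131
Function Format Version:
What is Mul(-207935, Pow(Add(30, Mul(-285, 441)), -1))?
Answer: Rational(41587, 25131) ≈ 1.6548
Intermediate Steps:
Mul(-207935, Pow(Add(30, Mul(-285, 441)), -1)) = Mul(-207935, Pow(Add(30, -125685), -1)) = Mul(-207935, Pow(-125655, -1)) = Mul(-207935, Rational(-1, 125655)) = Rational(41587, 25131)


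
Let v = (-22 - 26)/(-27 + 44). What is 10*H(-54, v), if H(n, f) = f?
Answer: -480/17 ≈ -28.235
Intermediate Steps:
v = -48/17 ≈ -2.8235
10*H(-54, v) = 10*(-48/17) = -480/17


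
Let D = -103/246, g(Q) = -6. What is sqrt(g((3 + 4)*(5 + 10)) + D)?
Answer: I*sqrt(388434)/246 ≈ 2.5335*I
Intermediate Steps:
D = -103/246 (D = -103*1/246 = -103/246 ≈ -0.41870)
sqrt(g((3 + 4)*(5 + 10)) + D) = sqrt(-6 - 103/246) = sqrt(-1579/246) = I*sqrt(388434)/246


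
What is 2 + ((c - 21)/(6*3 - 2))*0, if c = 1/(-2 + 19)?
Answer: 2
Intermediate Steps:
c = 1/17 ≈ 0.058824
2 + ((c - 21)/(6*3 - 2))*0 = 2 + ((1/17 - 21)/(6*3 - 2))*0 = 2 - 356/(17*(18 - 2))*0 = 2 - 356/17/16*0 = 2 - 356/17*1/16*0 = 2 - 89/68*0 = 2 + 0 = 2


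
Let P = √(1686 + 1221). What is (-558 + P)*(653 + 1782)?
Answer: -1358730 + 7305*√323 ≈ -1.2274e+6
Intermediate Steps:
P = 3*√323 (P = √2907 = 3*√323 ≈ 53.917)
(-558 + P)*(653 + 1782) = (-558 + 3*√323)*(653 + 1782) = (-558 + 3*√323)*2435 = -1358730 + 7305*√323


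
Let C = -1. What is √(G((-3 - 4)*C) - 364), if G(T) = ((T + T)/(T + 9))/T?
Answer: I*√5822/4 ≈ 19.076*I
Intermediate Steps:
G(T) = 2/(9 + T) (G(T) = ((2*T)/(9 + T))/T = (2*T/(9 + T))/T = 2/(9 + T))
√(G((-3 - 4)*C) - 364) = √(2/(9 + (-3 - 4)*(-1)) - 364) = √(2/(9 - 7*(-1)) - 364) = √(2/(9 + 7) - 364) = √(2/16 - 364) = √(2*(1/16) - 364) = √(⅛ - 364) = √(-2911/8) = I*√5822/4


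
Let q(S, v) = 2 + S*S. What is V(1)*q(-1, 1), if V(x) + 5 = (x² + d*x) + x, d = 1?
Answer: -6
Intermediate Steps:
q(S, v) = 2 + S²
V(x) = -5 + x² + 2*x (V(x) = -5 + ((x² + 1*x) + x) = -5 + ((x² + x) + x) = -5 + ((x + x²) + x) = -5 + (x² + 2*x) = -5 + x² + 2*x)
V(1)*q(-1, 1) = (-5 + 1² + 2*1)*(2 + (-1)²) = (-5 + 1 + 2)*(2 + 1) = -2*3 = -6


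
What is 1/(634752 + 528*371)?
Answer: 1/830640 ≈ 1.2039e-6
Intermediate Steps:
1/(634752 + 528*371) = 1/(634752 + 195888) = 1/830640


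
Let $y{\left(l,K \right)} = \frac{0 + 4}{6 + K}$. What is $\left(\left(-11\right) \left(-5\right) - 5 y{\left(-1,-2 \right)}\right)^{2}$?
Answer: $2500$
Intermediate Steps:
$y{\left(l,K \right)} = \frac{4}{6 + K}$
$\left(\left(-11\right) \left(-5\right) - 5 y{\left(-1,-2 \right)}\right)^{2} = \left(\left(-11\right) \left(-5\right) - 5 \frac{4}{6 - 2}\right)^{2} = \left(55 - 5 \cdot \frac{4}{4}\right)^{2} = \left(55 - 5 \cdot 4 \cdot \frac{1}{4}\right)^{2} = \left(55 - 5\right)^{2} = 50^{2} = 2500$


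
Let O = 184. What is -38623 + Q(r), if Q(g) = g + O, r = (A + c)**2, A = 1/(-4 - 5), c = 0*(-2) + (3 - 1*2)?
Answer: -3113495/81 ≈ -38438.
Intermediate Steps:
c = 1 (c = 0 + (3 - 2) = 0 + 1 = 1)
A = -1/9 (A = 1/(-9) = -1/9 ≈ -0.11111)
r = 64/81 (r = (-1/9 + 1)**2 = (8/9)**2 = 64/81 ≈ 0.79012)
Q(g) = 184 + g (Q(g) = g + 184 = 184 + g)
-38623 + Q(r) = -38623 + (184 + 64/81) = -38623 + 14968/81 = -3113495/81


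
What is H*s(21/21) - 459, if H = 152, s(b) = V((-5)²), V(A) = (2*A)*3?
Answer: 22341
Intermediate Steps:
V(A) = 6*A
s(b) = 150 (s(b) = 6*(-5)² = 6*25 = 150)
H*s(21/21) - 459 = 152*150 - 459 = 22800 - 459 = 22341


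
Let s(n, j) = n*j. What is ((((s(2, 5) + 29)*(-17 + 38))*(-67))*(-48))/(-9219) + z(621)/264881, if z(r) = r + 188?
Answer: -33222079393/116282759 ≈ -285.70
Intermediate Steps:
s(n, j) = j*n
z(r) = 188 + r
((((s(2, 5) + 29)*(-17 + 38))*(-67))*(-48))/(-9219) + z(621)/264881 = ((((5*2 + 29)*(-17 + 38))*(-67))*(-48))/(-9219) + (188 + 621)/264881 = ((((10 + 29)*21)*(-67))*(-48))*(-1/9219) + 809*(1/264881) = (((39*21)*(-67))*(-48))*(-1/9219) + 809/264881 = ((819*(-67))*(-48))*(-1/9219) + 809/264881 = -54873*(-48)*(-1/9219) + 809/264881 = 2633904*(-1/9219) + 809/264881 = -125424/439 + 809/264881 = -33222079393/116282759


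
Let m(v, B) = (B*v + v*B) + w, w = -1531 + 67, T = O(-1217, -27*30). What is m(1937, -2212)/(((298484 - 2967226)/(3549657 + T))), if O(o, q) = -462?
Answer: 15209635072320/1334371 ≈ 1.1398e+7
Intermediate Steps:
T = -462
w = -1464
m(v, B) = -1464 + 2*B*v (m(v, B) = (B*v + v*B) - 1464 = (B*v + B*v) - 1464 = 2*B*v - 1464 = -1464 + 2*B*v)
m(1937, -2212)/(((298484 - 2967226)/(3549657 + T))) = (-1464 + 2*(-2212)*1937)/(((298484 - 2967226)/(3549657 - 462))) = (-1464 - 8569288)/((-2668742/3549195)) = -8570752/((-2668742*1/3549195)) = -8570752/(-2668742/3549195) = -8570752*(-3549195/2668742) = 15209635072320/1334371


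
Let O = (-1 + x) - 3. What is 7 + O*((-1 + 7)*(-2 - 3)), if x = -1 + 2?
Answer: 97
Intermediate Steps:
x = 1
O = -3 (O = (-1 + 1) - 3 = 0 - 3 = -3)
7 + O*((-1 + 7)*(-2 - 3)) = 7 - 3*(-1 + 7)*(-2 - 3) = 7 - 18*(-5) = 7 - 3*(-30) = 7 + 90 = 97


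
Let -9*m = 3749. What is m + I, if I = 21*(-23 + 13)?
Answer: -5639/9 ≈ -626.56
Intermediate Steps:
m = -3749/9 (m = -1/9*3749 = -3749/9 ≈ -416.56)
I = -210 (I = 21*(-10) = -210)
m + I = -3749/9 - 210 = -5639/9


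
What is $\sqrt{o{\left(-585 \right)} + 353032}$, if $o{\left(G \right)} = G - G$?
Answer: $2 \sqrt{88258} \approx 594.17$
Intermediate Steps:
$o{\left(G \right)} = 0$
$\sqrt{o{\left(-585 \right)} + 353032} = \sqrt{0 + 353032} = \sqrt{353032} = 2 \sqrt{88258}$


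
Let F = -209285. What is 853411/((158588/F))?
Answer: -178606121135/158588 ≈ -1.1262e+6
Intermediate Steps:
853411/((158588/F)) = 853411/((158588/(-209285))) = 853411/((158588*(-1/209285))) = 853411/(-158588/209285) = 853411*(-209285/158588) = -178606121135/158588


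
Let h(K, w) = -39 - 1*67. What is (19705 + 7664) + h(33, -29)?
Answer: 27263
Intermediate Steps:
h(K, w) = -106 (h(K, w) = -39 - 67 = -106)
(19705 + 7664) + h(33, -29) = (19705 + 7664) - 106 = 27369 - 106 = 27263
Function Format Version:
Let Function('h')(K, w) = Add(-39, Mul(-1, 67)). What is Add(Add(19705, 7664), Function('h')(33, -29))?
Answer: 27263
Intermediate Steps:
Function('h')(K, w) = -106 (Function('h')(K, w) = Add(-39, -67) = -106)
Add(Add(19705, 7664), Function('h')(33, -29)) = Add(Add(19705, 7664), -106) = Add(27369, -106) = 27263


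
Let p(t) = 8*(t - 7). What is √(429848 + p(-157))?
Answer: 2*√107134 ≈ 654.63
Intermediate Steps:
p(t) = -56 + 8*t (p(t) = 8*(-7 + t) = -56 + 8*t)
√(429848 + p(-157)) = √(429848 + (-56 + 8*(-157))) = √(429848 + (-56 - 1256)) = √(429848 - 1312) = √428536 = 2*√107134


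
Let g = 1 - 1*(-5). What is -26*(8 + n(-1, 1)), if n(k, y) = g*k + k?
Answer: -26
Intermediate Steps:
g = 6 (g = 1 + 5 = 6)
n(k, y) = 7*k (n(k, y) = 6*k + k = 7*k)
-26*(8 + n(-1, 1)) = -26*(8 + 7*(-1)) = -26*(8 - 7) = -26*1 = -26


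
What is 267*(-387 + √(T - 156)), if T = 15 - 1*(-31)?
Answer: -103329 + 267*I*√110 ≈ -1.0333e+5 + 2800.3*I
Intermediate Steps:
T = 46 (T = 15 + 31 = 46)
267*(-387 + √(T - 156)) = 267*(-387 + √(46 - 156)) = 267*(-387 + √(-110)) = 267*(-387 + I*√110) = -103329 + 267*I*√110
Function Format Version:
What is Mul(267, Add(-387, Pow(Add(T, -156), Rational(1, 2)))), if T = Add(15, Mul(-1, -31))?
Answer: Add(-103329, Mul(267, I, Pow(110, Rational(1, 2)))) ≈ Add(-1.0333e+5, Mul(2800.3, I))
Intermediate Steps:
T = 46 (T = Add(15, 31) = 46)
Mul(267, Add(-387, Pow(Add(T, -156), Rational(1, 2)))) = Mul(267, Add(-387, Pow(Add(46, -156), Rational(1, 2)))) = Mul(267, Add(-387, Pow(-110, Rational(1, 2)))) = Mul(267, Add(-387, Mul(I, Pow(110, Rational(1, 2))))) = Add(-103329, Mul(267, I, Pow(110, Rational(1, 2))))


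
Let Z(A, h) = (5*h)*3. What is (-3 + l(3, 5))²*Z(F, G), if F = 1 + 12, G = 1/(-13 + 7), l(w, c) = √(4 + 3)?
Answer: -40 + 15*√7 ≈ -0.31373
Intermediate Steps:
l(w, c) = √7
G = -⅙ (G = 1/(-6) = -⅙ ≈ -0.16667)
F = 13
Z(A, h) = 15*h
(-3 + l(3, 5))²*Z(F, G) = (-3 + √7)²*(15*(-⅙)) = (-3 + √7)²*(-5/2) = -5*(-3 + √7)²/2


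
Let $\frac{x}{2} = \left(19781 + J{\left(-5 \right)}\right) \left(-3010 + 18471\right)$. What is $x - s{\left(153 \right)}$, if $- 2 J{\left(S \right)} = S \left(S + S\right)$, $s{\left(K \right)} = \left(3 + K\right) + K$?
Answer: $610894723$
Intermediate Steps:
$s{\left(K \right)} = 3 + 2 K$
$J{\left(S \right)} = - S^{2}$ ($J{\left(S \right)} = - \frac{S \left(S + S\right)}{2} = - \frac{S 2 S}{2} = - \frac{2 S^{2}}{2} = - S^{2}$)
$x = 610895032$ ($x = 2 \left(19781 - \left(-5\right)^{2}\right) \left(-3010 + 18471\right) = 2 \left(19781 - 25\right) 15461 = 2 \cdot 19756 \cdot 15461 = 2 \cdot 305447516 = 610895032$)
$x - s{\left(153 \right)} = 610895032 - \left(3 + 2 \cdot 153\right) = 610895032 - \left(3 + 306\right) = 610895032 - 309 = 610894723$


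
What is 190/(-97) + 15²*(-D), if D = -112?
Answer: 2444210/97 ≈ 25198.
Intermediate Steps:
190/(-97) + 15²*(-D) = 190/(-97) + 15²*(-1*(-112)) = 190*(-1/97) + 225*112 = -190/97 + 25200 = 2444210/97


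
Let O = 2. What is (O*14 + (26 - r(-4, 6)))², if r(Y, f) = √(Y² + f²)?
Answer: 2968 - 216*√13 ≈ 2189.2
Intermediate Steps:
(O*14 + (26 - r(-4, 6)))² = (2*14 + (26 - √((-4)² + 6²)))² = (28 + (26 - √(16 + 36)))² = (28 + (26 - √52))² = (28 + (26 - 2*√13))² = (54 - 2*√13)²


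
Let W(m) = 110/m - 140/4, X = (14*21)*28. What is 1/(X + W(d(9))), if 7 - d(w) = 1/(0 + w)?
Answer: 31/254602 ≈ 0.00012176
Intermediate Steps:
d(w) = 7 - 1/w (d(w) = 7 - 1/(0 + w) = 7 - 1/w)
X = 8232 (X = 294*28 = 8232)
W(m) = -35 + 110/m (W(m) = 110/m - 140*1/4 = 110/m - 35 = -35 + 110/m)
1/(X + W(d(9))) = 1/(8232 + (-35 + 110/(7 - 1/9))) = 1/(8232 + (-35 + 110/(62/9))) = 1/(8232 + (-35 + 110*(9/62))) = 1/(8232 + (-35 + 495/31)) = 1/(8232 - 590/31) = 1/(254602/31) = 31/254602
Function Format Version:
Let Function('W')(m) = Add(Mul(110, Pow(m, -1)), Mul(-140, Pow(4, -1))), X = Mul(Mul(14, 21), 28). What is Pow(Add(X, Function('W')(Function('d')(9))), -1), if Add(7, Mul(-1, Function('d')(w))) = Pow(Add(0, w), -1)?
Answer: Rational(31, 254602) ≈ 0.00012176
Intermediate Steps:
Function('d')(w) = Add(7, Mul(-1, Pow(w, -1))) (Function('d')(w) = Add(7, Mul(-1, Pow(Add(0, w), -1))) = Add(7, Mul(-1, Pow(w, -1))))
X = 8232 (X = Mul(294, 28) = 8232)
Function('W')(m) = Add(-35, Mul(110, Pow(m, -1))) (Function('W')(m) = Add(Mul(110, Pow(m, -1)), Mul(-140, Rational(1, 4))) = Add(Mul(110, Pow(m, -1)), -35) = Add(-35, Mul(110, Pow(m, -1))))
Pow(Add(X, Function('W')(Function('d')(9))), -1) = Pow(Add(8232, Add(-35, Mul(110, Pow(Add(7, Mul(-1, Pow(9, -1))), -1)))), -1) = Pow(Add(8232, Add(-35, Mul(110, Pow(Add(7, Mul(-1, Rational(1, 9))), -1)))), -1) = Pow(Add(8232, Add(-35, Mul(110, Pow(Add(7, Rational(-1, 9)), -1)))), -1) = Pow(Add(8232, Add(-35, Mul(110, Pow(Rational(62, 9), -1)))), -1) = Pow(Add(8232, Add(-35, Mul(110, Rational(9, 62)))), -1) = Pow(Add(8232, Add(-35, Rational(495, 31))), -1) = Pow(Add(8232, Rational(-590, 31)), -1) = Pow(Rational(254602, 31), -1) = Rational(31, 254602)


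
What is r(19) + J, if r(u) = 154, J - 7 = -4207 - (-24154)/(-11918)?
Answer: -24122191/5959 ≈ -4048.0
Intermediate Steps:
J = -25039877/5959 (J = 7 + (-4207 - (-24154)/(-11918)) = 7 + (-4207 - (-24154)*(-1)/11918) = 7 + (-4207 - 1*12077/5959) = 7 + (-4207 - 12077/5959) = 7 - 25081590/5959 = -25039877/5959 ≈ -4202.0)
r(19) + J = 154 - 25039877/5959 = -24122191/5959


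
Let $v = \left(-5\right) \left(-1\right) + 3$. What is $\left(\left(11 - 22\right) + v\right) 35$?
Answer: $-105$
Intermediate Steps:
$v = 8$ ($v = 5 + 3 = 8$)
$\left(\left(11 - 22\right) + v\right) 35 = \left(\left(11 - 22\right) + 8\right) 35 = \left(-11 + 8\right) 35 = \left(-3\right) 35 = -105$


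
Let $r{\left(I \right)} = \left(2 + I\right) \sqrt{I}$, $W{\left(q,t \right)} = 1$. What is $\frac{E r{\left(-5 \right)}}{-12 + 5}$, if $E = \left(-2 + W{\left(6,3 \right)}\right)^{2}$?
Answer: $\frac{3 i \sqrt{5}}{7} \approx 0.95831 i$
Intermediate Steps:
$E = 1$ ($E = \left(-2 + 1\right)^{2} = \left(-1\right)^{2} = 1$)
$r{\left(I \right)} = \sqrt{I} \left(2 + I\right)$
$\frac{E r{\left(-5 \right)}}{-12 + 5} = \frac{1 \sqrt{-5} \left(2 - 5\right)}{-12 + 5} = \frac{1 i \sqrt{5} \left(-3\right)}{-7} = 1 \left(- 3 i \sqrt{5}\right) \left(- \frac{1}{7}\right) = - 3 i \sqrt{5} \left(- \frac{1}{7}\right) = \frac{3 i \sqrt{5}}{7}$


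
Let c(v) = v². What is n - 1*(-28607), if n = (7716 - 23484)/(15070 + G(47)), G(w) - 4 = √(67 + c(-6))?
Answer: 2166666186193/75741791 + 5256*√103/75741791 ≈ 28606.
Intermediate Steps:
G(w) = 4 + √103 (G(w) = 4 + √(67 + (-6)²) = 4 + √(67 + 36) = 4 + √103)
n = -15768/(15074 + √103) (n = (7716 - 23484)/(15070 + (4 + √103)) = -15768/(15074 + √103) ≈ -1.0453)
n - 1*(-28607) = (-79228944/75741791 + 5256*√103/75741791) - 1*(-28607) = (-79228944/75741791 + 5256*√103/75741791) + 28607 = 2166666186193/75741791 + 5256*√103/75741791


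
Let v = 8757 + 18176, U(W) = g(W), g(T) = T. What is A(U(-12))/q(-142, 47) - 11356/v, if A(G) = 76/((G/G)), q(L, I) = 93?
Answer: 990800/2504769 ≈ 0.39557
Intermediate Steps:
U(W) = W
A(G) = 76 (A(G) = 76/1 = 76*1 = 76)
v = 26933
A(U(-12))/q(-142, 47) - 11356/v = 76/93 - 11356/26933 = 990800/2504769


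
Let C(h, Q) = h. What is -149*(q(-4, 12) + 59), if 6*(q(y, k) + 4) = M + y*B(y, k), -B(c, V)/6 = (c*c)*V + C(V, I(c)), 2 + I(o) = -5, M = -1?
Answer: -778525/6 ≈ -1.2975e+5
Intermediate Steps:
I(o) = -7 (I(o) = -2 - 5 = -7)
B(c, V) = -6*V - 6*V*c**2 (B(c, V) = -6*((c*c)*V + V) = -6*(c**2*V + V) = -6*(V*c**2 + V) = -6*(V + V*c**2) = -6*V - 6*V*c**2)
q(y, k) = -25/6 + k*y*(-1 - y**2) (q(y, k) = -4 + (-1 + y*(6*k*(-1 - y**2)))/6 = -4 + (-1 + 6*k*y*(-1 - y**2))/6 = -4 + (-1/6 + k*y*(-1 - y**2)) = -25/6 + k*y*(-1 - y**2))
-149*(q(-4, 12) + 59) = -149*((-25/6 - 1*12*(-4) - 1*12*(-4)**3) + 59) = -149*((-25/6 + 48 - 1*12*(-64)) + 59) = -149*((-25/6 + 48 + 768) + 59) = -149*(4871/6 + 59) = -149*5225/6 = -778525/6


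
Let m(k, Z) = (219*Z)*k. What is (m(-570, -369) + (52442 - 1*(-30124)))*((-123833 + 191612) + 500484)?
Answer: 26222402939868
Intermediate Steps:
m(k, Z) = 219*Z*k
(m(-570, -369) + (52442 - 1*(-30124)))*((-123833 + 191612) + 500484) = (219*(-369)*(-570) + (52442 - 1*(-30124)))*((-123833 + 191612) + 500484) = (46062270 + (52442 + 30124))*(67779 + 500484) = (46062270 + 82566)*568263 = 46144836*568263 = 26222402939868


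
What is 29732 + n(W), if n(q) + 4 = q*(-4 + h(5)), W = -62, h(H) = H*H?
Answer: 28426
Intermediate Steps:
h(H) = H**2
n(q) = -4 + 21*q (n(q) = -4 + q*(-4 + 5**2) = -4 + q*(-4 + 25) = -4 + q*21 = -4 + 21*q)
29732 + n(W) = 29732 + (-4 + 21*(-62)) = 29732 + (-4 - 1302) = 29732 - 1306 = 28426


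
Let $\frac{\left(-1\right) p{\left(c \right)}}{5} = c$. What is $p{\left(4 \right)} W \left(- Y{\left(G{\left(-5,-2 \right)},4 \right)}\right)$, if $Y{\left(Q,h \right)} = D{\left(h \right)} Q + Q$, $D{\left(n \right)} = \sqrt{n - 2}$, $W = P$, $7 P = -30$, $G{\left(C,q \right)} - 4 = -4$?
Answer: $0$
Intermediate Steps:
$G{\left(C,q \right)} = 0$ ($G{\left(C,q \right)} = 4 - 4 = 0$)
$P = - \frac{30}{7}$ ($P = \frac{1}{7} \left(-30\right) = - \frac{30}{7} \approx -4.2857$)
$p{\left(c \right)} = - 5 c$
$W = - \frac{30}{7} \approx -4.2857$
$D{\left(n \right)} = \sqrt{-2 + n}$
$Y{\left(Q,h \right)} = Q + Q \sqrt{-2 + h}$ ($Y{\left(Q,h \right)} = \sqrt{-2 + h} Q + Q = Q \sqrt{-2 + h} + Q = Q + Q \sqrt{-2 + h}$)
$p{\left(4 \right)} W \left(- Y{\left(G{\left(-5,-2 \right)},4 \right)}\right) = \left(-5\right) 4 \left(- \frac{30}{7}\right) \left(- 0 \left(1 + \sqrt{-2 + 4}\right)\right) = \left(-20\right) \left(- \frac{30}{7}\right) \left(- 0 \left(1 + \sqrt{2}\right)\right) = \frac{600 \left(\left(-1\right) 0\right)}{7} = \frac{600}{7} \cdot 0 = 0$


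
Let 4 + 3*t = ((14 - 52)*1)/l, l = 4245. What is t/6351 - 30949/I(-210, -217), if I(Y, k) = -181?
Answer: 2503151575507/14639277285 ≈ 170.99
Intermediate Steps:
t = -17018/12735 (t = -4/3 + (((14 - 52)*1)/4245)/3 = -4/3 + (-38*1*(1/4245))/3 = -4/3 + (-38*1/4245)/3 = -4/3 + (⅓)*(-38/4245) = -4/3 - 38/12735 = -17018/12735 ≈ -1.3363)
t/6351 - 30949/I(-210, -217) = -17018/12735/6351 - 30949/(-181) = -17018/12735*1/6351 - 30949*(-1/181) = -17018/80879985 + 30949/181 = 2503151575507/14639277285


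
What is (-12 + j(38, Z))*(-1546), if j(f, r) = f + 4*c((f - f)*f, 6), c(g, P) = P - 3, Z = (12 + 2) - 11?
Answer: -58748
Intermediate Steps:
Z = 3 (Z = 14 - 11 = 3)
c(g, P) = -3 + P
j(f, r) = 12 + f (j(f, r) = f + 4*(-3 + 6) = f + 4*3 = f + 12 = 12 + f)
(-12 + j(38, Z))*(-1546) = (-12 + (12 + 38))*(-1546) = (-12 + 50)*(-1546) = 38*(-1546) = -58748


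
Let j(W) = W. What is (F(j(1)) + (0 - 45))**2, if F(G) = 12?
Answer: 1089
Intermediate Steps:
(F(j(1)) + (0 - 45))**2 = (12 + (0 - 45))**2 = (12 - 45)**2 = (-33)**2 = 1089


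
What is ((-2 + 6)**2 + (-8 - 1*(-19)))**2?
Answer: 729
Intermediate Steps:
((-2 + 6)**2 + (-8 - 1*(-19)))**2 = (4**2 + (-8 + 19))**2 = (16 + 11)**2 = 27**2 = 729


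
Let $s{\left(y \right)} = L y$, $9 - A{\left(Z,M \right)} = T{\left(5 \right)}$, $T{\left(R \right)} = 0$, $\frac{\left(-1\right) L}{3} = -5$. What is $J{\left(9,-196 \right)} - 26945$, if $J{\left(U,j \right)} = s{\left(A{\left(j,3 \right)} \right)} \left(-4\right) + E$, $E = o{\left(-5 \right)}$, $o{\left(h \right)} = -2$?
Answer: $-27487$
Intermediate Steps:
$L = 15$ ($L = \left(-3\right) \left(-5\right) = 15$)
$A{\left(Z,M \right)} = 9$ ($A{\left(Z,M \right)} = 9 - 0 = 9 + 0 = 9$)
$s{\left(y \right)} = 15 y$
$E = -2$
$J{\left(U,j \right)} = -542$ ($J{\left(U,j \right)} = 15 \cdot 9 \left(-4\right) - 2 = 135 \left(-4\right) - 2 = -540 - 2 = -542$)
$J{\left(9,-196 \right)} - 26945 = -542 - 26945 = -27487$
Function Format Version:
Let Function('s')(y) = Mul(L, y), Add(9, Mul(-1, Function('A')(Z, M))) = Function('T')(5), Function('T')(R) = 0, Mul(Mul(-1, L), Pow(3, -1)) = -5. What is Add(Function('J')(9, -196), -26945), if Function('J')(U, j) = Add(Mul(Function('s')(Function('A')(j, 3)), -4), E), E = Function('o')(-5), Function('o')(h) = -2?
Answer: -27487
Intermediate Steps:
L = 15 (L = Mul(-3, -5) = 15)
Function('A')(Z, M) = 9 (Function('A')(Z, M) = Add(9, Mul(-1, 0)) = Add(9, 0) = 9)
Function('s')(y) = Mul(15, y)
E = -2
Function('J')(U, j) = -542 (Function('J')(U, j) = Add(Mul(Mul(15, 9), -4), -2) = Add(Mul(135, -4), -2) = Add(-540, -2) = -542)
Add(Function('J')(9, -196), -26945) = Add(-542, -26945) = -27487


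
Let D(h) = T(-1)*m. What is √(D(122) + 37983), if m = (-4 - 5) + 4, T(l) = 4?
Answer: √37963 ≈ 194.84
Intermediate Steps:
m = -5 (m = -9 + 4 = -5)
D(h) = -20 (D(h) = 4*(-5) = -20)
√(D(122) + 37983) = √(-20 + 37983) = √37963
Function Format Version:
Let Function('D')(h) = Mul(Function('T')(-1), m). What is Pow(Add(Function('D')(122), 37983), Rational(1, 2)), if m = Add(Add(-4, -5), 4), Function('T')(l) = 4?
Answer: Pow(37963, Rational(1, 2)) ≈ 194.84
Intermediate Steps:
m = -5 (m = Add(-9, 4) = -5)
Function('D')(h) = -20 (Function('D')(h) = Mul(4, -5) = -20)
Pow(Add(Function('D')(122), 37983), Rational(1, 2)) = Pow(Add(-20, 37983), Rational(1, 2)) = Pow(37963, Rational(1, 2))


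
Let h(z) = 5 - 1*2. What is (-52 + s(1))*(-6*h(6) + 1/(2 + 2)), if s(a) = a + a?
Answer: 1775/2 ≈ 887.50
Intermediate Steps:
s(a) = 2*a
h(z) = 3 (h(z) = 5 - 2 = 3)
(-52 + s(1))*(-6*h(6) + 1/(2 + 2)) = (-52 + 2*1)*(-6*3 + 1/(2 + 2)) = (-52 + 2)*(-18 + 1/4) = -50*(-18 + 1/4) = -50*(-71/4) = 1775/2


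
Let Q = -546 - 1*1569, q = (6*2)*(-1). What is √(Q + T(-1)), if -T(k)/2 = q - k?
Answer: I*√2093 ≈ 45.749*I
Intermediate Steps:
q = -12 (q = 12*(-1) = -12)
T(k) = 24 + 2*k (T(k) = -2*(-12 - k) = 24 + 2*k)
Q = -2115 (Q = -546 - 1569 = -2115)
√(Q + T(-1)) = √(-2115 + (24 + 2*(-1))) = √(-2115 + (24 - 2)) = √(-2115 + 22) = √(-2093) = I*√2093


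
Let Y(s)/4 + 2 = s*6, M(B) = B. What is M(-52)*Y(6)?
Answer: -7072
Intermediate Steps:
Y(s) = -8 + 24*s (Y(s) = -8 + 4*(s*6) = -8 + 4*(6*s) = -8 + 24*s)
M(-52)*Y(6) = -52*(-8 + 24*6) = -52*(-8 + 144) = -52*136 = -7072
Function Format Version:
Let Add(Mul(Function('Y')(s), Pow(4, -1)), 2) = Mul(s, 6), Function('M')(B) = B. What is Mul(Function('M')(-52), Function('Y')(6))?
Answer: -7072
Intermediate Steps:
Function('Y')(s) = Add(-8, Mul(24, s)) (Function('Y')(s) = Add(-8, Mul(4, Mul(s, 6))) = Add(-8, Mul(4, Mul(6, s))) = Add(-8, Mul(24, s)))
Mul(Function('M')(-52), Function('Y')(6)) = Mul(-52, Add(-8, Mul(24, 6))) = Mul(-52, Add(-8, 144)) = Mul(-52, 136) = -7072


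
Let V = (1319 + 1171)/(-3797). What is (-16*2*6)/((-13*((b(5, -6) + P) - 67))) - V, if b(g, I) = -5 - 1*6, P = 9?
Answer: 501502/1135303 ≈ 0.44173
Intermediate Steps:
b(g, I) = -11 (b(g, I) = -5 - 6 = -11)
V = -2490/3797 (V = 2490*(-1/3797) = -2490/3797 ≈ -0.65578)
(-16*2*6)/((-13*((b(5, -6) + P) - 67))) - V = (-16*2*6)/((-13*((-11 + 9) - 67))) - 1*(-2490/3797) = (-32*6)/((-13*(-2 - 67))) + 2490/3797 = -192/((-13*(-69))) + 2490/3797 = -192/897 + 2490/3797 = -192*1/897 + 2490/3797 = -64/299 + 2490/3797 = 501502/1135303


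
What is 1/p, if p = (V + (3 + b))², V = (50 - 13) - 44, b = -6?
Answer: 1/100 ≈ 0.010000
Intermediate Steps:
V = -7 (V = 37 - 44 = -7)
p = 100 (p = (-7 + (3 - 6))² = (-7 - 3)² = (-10)² = 100)
1/p = 1/100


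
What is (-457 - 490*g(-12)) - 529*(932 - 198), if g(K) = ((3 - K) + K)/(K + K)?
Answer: -1554727/4 ≈ -3.8868e+5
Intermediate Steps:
g(K) = 3/(2*K) (g(K) = 3/((2*K)) = 3*(1/(2*K)) = 3/(2*K))
(-457 - 490*g(-12)) - 529*(932 - 198) = (-457 - 735/(-12)) - 529*(932 - 198) = (-457 - 735*(-1)/12) - 529*734 = (-457 - 490*(-⅛)) - 1*388286 = (-457 + 245/4) - 388286 = -1583/4 - 388286 = -1554727/4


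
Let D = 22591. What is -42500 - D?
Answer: -65091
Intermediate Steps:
-42500 - D = -42500 - 1*22591 = -42500 - 22591 = -65091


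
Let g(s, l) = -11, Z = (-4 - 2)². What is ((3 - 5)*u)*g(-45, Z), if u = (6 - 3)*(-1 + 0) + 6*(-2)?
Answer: -330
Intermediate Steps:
u = -15 (u = 3*(-1) - 12 = -3 - 12 = -15)
Z = 36 (Z = (-6)² = 36)
((3 - 5)*u)*g(-45, Z) = ((3 - 5)*(-15))*(-11) = -2*(-15)*(-11) = 30*(-11) = -330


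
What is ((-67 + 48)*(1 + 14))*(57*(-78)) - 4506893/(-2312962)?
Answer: 2930781786713/2312962 ≈ 1.2671e+6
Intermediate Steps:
((-67 + 48)*(1 + 14))*(57*(-78)) - 4506893/(-2312962) = -19*15*(-4446) - 4506893*(-1)/2312962 = -285*(-4446) - 1*(-4506893/2312962) = 1267110 + 4506893/2312962 = 2930781786713/2312962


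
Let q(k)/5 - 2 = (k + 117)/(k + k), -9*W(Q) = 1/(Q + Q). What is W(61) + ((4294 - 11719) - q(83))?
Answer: -678130373/91134 ≈ -7441.0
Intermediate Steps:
W(Q) = -1/(18*Q) (W(Q) = -1/(9*(Q + Q)) = -1/(2*Q)/9 = -1/(18*Q))
q(k) = 10 + 5*(117 + k)/(2*k) (q(k) = 10 + 5*((k + 117)/(k + k)) = 10 + 5*((117 + k)/((2*k))) = 10 + 5*((117 + k)*(1/(2*k))) = 10 + 5*((117 + k)/(2*k)) = 10 + 5*(117 + k)/(2*k))
W(61) + ((4294 - 11719) - q(83)) = -1/18/61 + ((4294 - 11719) - 5*(117 + 5*83)/(2*83)) = -1/18*1/61 + (-7425 - 5*(117 + 415)/(2*83)) = -1/1098 + (-7425 - 5*532/(2*83)) = -1/1098 + (-7425 - 1*1330/83) = -1/1098 + (-7425 - 1330/83) = -1/1098 - 617605/83 = -678130373/91134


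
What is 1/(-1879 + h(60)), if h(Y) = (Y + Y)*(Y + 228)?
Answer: 1/32681 ≈ 3.0599e-5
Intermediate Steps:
h(Y) = 2*Y*(228 + Y) (h(Y) = (2*Y)*(228 + Y) = 2*Y*(228 + Y))
1/(-1879 + h(60)) = 1/(-1879 + 2*60*(228 + 60)) = 1/(-1879 + 2*60*288) = 1/(-1879 + 34560) = 1/32681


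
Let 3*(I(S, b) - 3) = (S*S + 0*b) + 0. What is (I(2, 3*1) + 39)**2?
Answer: 16900/9 ≈ 1877.8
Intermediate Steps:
I(S, b) = 3 + S**2/3 (I(S, b) = 3 + ((S*S + 0*b) + 0)/3 = 3 + ((S**2 + 0) + 0)/3 = 3 + (S**2 + 0)/3 = 3 + S**2/3)
(I(2, 3*1) + 39)**2 = ((3 + (1/3)*2**2) + 39)**2 = ((3 + (1/3)*4) + 39)**2 = ((3 + 4/3) + 39)**2 = (13/3 + 39)**2 = (130/3)**2 = 16900/9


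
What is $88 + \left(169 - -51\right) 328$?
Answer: $72248$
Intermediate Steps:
$88 + \left(169 - -51\right) 328 = 88 + \left(169 + 51\right) 328 = 88 + 220 \cdot 328 = 88 + 72160 = 72248$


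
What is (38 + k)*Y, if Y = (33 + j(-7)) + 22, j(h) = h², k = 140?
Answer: 18512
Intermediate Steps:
Y = 104 (Y = (33 + (-7)²) + 22 = (33 + 49) + 22 = 82 + 22 = 104)
(38 + k)*Y = (38 + 140)*104 = 178*104 = 18512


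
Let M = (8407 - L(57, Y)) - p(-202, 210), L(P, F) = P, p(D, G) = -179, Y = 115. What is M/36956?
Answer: 8529/36956 ≈ 0.23079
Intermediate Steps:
M = 8529 (M = (8407 - 1*57) - 1*(-179) = (8407 - 57) + 179 = 8350 + 179 = 8529)
M/36956 = 8529/36956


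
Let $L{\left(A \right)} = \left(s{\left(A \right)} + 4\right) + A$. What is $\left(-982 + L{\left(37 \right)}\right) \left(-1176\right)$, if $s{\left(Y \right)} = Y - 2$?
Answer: $1065456$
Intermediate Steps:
$s{\left(Y \right)} = -2 + Y$
$L{\left(A \right)} = 2 + 2 A$ ($L{\left(A \right)} = \left(\left(-2 + A\right) + 4\right) + A = \left(2 + A\right) + A = 2 + 2 A$)
$\left(-982 + L{\left(37 \right)}\right) \left(-1176\right) = \left(-982 + \left(2 + 2 \cdot 37\right)\right) \left(-1176\right) = \left(-982 + \left(2 + 74\right)\right) \left(-1176\right) = \left(-982 + 76\right) \left(-1176\right) = \left(-906\right) \left(-1176\right) = 1065456$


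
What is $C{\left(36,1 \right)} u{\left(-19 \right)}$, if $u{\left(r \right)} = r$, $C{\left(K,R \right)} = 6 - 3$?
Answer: $-57$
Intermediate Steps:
$C{\left(K,R \right)} = 3$
$C{\left(36,1 \right)} u{\left(-19 \right)} = 3 \left(-19\right) = -57$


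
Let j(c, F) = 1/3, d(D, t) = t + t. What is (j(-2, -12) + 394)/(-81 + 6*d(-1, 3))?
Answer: -1183/135 ≈ -8.7630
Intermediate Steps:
d(D, t) = 2*t
j(c, F) = 1/3
(j(-2, -12) + 394)/(-81 + 6*d(-1, 3)) = (1/3 + 394)/(-81 + 6*(2*3)) = 1183/(3*(-81 + 6*6)) = 1183/(3*(-81 + 36)) = (1183/3)/(-45) = (1183/3)*(-1/45) = -1183/135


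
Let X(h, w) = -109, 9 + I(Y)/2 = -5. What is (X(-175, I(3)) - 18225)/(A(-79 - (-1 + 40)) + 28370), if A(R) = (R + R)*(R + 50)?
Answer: -9167/22209 ≈ -0.41276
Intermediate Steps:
I(Y) = -28 (I(Y) = -18 + 2*(-5) = -18 - 10 = -28)
A(R) = 2*R*(50 + R) (A(R) = (2*R)*(50 + R) = 2*R*(50 + R))
(X(-175, I(3)) - 18225)/(A(-79 - (-1 + 40)) + 28370) = (-109 - 18225)/(2*(-79 - (-1 + 40))*(50 + (-79 - (-1 + 40))) + 28370) = -18334/(2*(-79 - 1*39)*(50 + (-79 - 1*39)) + 28370) = -18334/(2*(-79 - 39)*(50 + (-79 - 39)) + 28370) = -18334/(2*(-118)*(50 - 118) + 28370) = -18334/(2*(-118)*(-68) + 28370) = -18334/(16048 + 28370) = -18334/44418 = -18334*1/44418 = -9167/22209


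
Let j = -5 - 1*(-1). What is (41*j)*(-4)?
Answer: 656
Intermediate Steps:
j = -4 (j = -5 + 1 = -4)
(41*j)*(-4) = (41*(-4))*(-4) = -164*(-4) = 656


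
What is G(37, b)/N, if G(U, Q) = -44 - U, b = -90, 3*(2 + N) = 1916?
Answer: -243/1910 ≈ -0.12723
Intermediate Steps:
N = 1910/3 (N = -2 + (⅓)*1916 = -2 + 1916/3 = 1910/3 ≈ 636.67)
G(37, b)/N = (-44 - 1*37)/(1910/3) = (-44 - 37)*(3/1910) = -81*3/1910 = -243/1910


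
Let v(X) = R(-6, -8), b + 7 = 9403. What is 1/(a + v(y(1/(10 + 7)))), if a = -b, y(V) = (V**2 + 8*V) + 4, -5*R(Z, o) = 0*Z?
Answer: -1/9396 ≈ -0.00010643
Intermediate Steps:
R(Z, o) = 0 (R(Z, o) = -0*Z = -1/5*0 = 0)
b = 9396 (b = -7 + 9403 = 9396)
y(V) = 4 + V**2 + 8*V
v(X) = 0
a = -9396 (a = -1*9396 = -9396)
1/(a + v(y(1/(10 + 7)))) = 1/(-9396 + 0) = 1/(-9396) = -1/9396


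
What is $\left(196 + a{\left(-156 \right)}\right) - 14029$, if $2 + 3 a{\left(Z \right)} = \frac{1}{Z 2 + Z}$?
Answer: $- \frac{19422469}{1404} \approx -13834.0$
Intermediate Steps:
$a{\left(Z \right)} = - \frac{2}{3} + \frac{1}{9 Z}$ ($a{\left(Z \right)} = - \frac{2}{3} + \frac{1}{3 \left(Z 2 + Z\right)} = - \frac{2}{3} + \frac{1}{3 \left(2 Z + Z\right)} = - \frac{2}{3} + \frac{1}{3 \cdot 3 Z} = - \frac{2}{3} + \frac{\frac{1}{3} \frac{1}{Z}}{3} = - \frac{2}{3} + \frac{1}{9 Z}$)
$\left(196 + a{\left(-156 \right)}\right) - 14029 = \left(196 + \frac{1 - -936}{9 \left(-156\right)}\right) - 14029 = \left(196 + \frac{1}{9} \left(- \frac{1}{156}\right) \left(1 + 936\right)\right) - 14029 = \left(196 + \frac{1}{9} \left(- \frac{1}{156}\right) 937\right) - 14029 = \left(196 - \frac{937}{1404}\right) - 14029 = \frac{274247}{1404} - 14029 = - \frac{19422469}{1404}$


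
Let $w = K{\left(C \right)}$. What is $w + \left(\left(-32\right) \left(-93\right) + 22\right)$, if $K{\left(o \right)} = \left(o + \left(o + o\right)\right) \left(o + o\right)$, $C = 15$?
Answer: $4348$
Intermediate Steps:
$K{\left(o \right)} = 6 o^{2}$ ($K{\left(o \right)} = \left(o + 2 o\right) 2 o = 3 o 2 o = 6 o^{2}$)
$w = 1350$ ($w = 6 \cdot 15^{2} = 6 \cdot 225 = 1350$)
$w + \left(\left(-32\right) \left(-93\right) + 22\right) = 1350 + \left(\left(-32\right) \left(-93\right) + 22\right) = 1350 + \left(2976 + 22\right) = 1350 + 2998 = 4348$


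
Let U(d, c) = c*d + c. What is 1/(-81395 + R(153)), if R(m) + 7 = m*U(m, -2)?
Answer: -1/128526 ≈ -7.7805e-6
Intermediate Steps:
U(d, c) = c + c*d
R(m) = -7 + m*(-2 - 2*m) (R(m) = -7 + m*(-2*(1 + m)) = -7 + m*(-2 - 2*m))
1/(-81395 + R(153)) = 1/(-81395 + (-7 - 2*153*(1 + 153))) = 1/(-81395 + (-7 - 2*153*154)) = 1/(-81395 + (-7 - 47124)) = 1/(-81395 - 47131) = 1/(-128526) = -1/128526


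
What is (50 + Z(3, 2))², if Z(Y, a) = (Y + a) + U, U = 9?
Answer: 4096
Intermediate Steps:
Z(Y, a) = 9 + Y + a (Z(Y, a) = (Y + a) + 9 = 9 + Y + a)
(50 + Z(3, 2))² = (50 + (9 + 3 + 2))² = (50 + 14)² = 64² = 4096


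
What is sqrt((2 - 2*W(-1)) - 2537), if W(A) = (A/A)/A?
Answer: I*sqrt(2533) ≈ 50.329*I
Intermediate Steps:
W(A) = 1/A
sqrt((2 - 2*W(-1)) - 2537) = sqrt((2 - 2/(-1)) - 2537) = sqrt((2 - 2*(-1)) - 2537) = sqrt((2 + 2) - 2537) = sqrt(4 - 2537) = sqrt(-2533) = I*sqrt(2533)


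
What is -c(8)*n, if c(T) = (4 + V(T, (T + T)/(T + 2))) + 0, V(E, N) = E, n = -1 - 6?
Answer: 84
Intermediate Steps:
n = -7
c(T) = 4 + T (c(T) = (4 + T) + 0 = 4 + T)
-c(8)*n = -(4 + 8)*(-7) = -12*(-7) = -1*(-84) = 84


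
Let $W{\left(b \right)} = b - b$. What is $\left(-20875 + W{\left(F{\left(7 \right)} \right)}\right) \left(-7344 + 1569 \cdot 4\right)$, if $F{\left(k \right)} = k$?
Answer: $22294500$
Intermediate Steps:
$W{\left(b \right)} = 0$
$\left(-20875 + W{\left(F{\left(7 \right)} \right)}\right) \left(-7344 + 1569 \cdot 4\right) = \left(-20875 + 0\right) \left(-7344 + 1569 \cdot 4\right) = - 20875 \left(-7344 + 6276\right) = \left(-20875\right) \left(-1068\right) = 22294500$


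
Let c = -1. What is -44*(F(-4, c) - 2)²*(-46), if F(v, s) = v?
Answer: 72864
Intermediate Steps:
-44*(F(-4, c) - 2)²*(-46) = -44*(-4 - 2)²*(-46) = -44*(-6)²*(-46) = -44*36*(-46) = -1584*(-46) = 72864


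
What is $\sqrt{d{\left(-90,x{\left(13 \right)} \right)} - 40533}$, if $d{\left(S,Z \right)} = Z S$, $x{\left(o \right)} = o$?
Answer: $i \sqrt{41703} \approx 204.21 i$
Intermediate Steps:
$d{\left(S,Z \right)} = S Z$
$\sqrt{d{\left(-90,x{\left(13 \right)} \right)} - 40533} = \sqrt{\left(-90\right) 13 - 40533} = \sqrt{-1170 - 40533} = \sqrt{-41703} = i \sqrt{41703}$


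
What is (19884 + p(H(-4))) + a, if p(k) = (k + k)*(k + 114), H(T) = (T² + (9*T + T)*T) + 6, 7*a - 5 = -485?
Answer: 892916/7 ≈ 1.2756e+5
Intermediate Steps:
a = -480/7 (a = 5/7 + (⅐)*(-485) = 5/7 - 485/7 = -480/7 ≈ -68.571)
H(T) = 6 + 11*T² (H(T) = (T² + (10*T)*T) + 6 = (T² + 10*T²) + 6 = 11*T² + 6 = 6 + 11*T²)
p(k) = 2*k*(114 + k) (p(k) = (2*k)*(114 + k) = 2*k*(114 + k))
(19884 + p(H(-4))) + a = (19884 + 2*(6 + 11*(-4)²)*(114 + (6 + 11*(-4)²))) - 480/7 = (19884 + 2*(6 + 11*16)*(114 + (6 + 11*16))) - 480/7 = (19884 + 2*(6 + 176)*(114 + (6 + 176))) - 480/7 = (19884 + 2*182*(114 + 182)) - 480/7 = (19884 + 2*182*296) - 480/7 = (19884 + 107744) - 480/7 = 127628 - 480/7 = 892916/7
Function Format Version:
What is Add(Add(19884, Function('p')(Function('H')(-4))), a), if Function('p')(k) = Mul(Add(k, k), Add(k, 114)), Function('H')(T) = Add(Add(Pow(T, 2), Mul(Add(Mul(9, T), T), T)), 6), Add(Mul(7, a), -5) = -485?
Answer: Rational(892916, 7) ≈ 1.2756e+5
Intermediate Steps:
a = Rational(-480, 7) (a = Add(Rational(5, 7), Mul(Rational(1, 7), -485)) = Add(Rational(5, 7), Rational(-485, 7)) = Rational(-480, 7) ≈ -68.571)
Function('H')(T) = Add(6, Mul(11, Pow(T, 2))) (Function('H')(T) = Add(Add(Pow(T, 2), Mul(Mul(10, T), T)), 6) = Add(Add(Pow(T, 2), Mul(10, Pow(T, 2))), 6) = Add(Mul(11, Pow(T, 2)), 6) = Add(6, Mul(11, Pow(T, 2))))
Function('p')(k) = Mul(2, k, Add(114, k)) (Function('p')(k) = Mul(Mul(2, k), Add(114, k)) = Mul(2, k, Add(114, k)))
Add(Add(19884, Function('p')(Function('H')(-4))), a) = Add(Add(19884, Mul(2, Add(6, Mul(11, Pow(-4, 2))), Add(114, Add(6, Mul(11, Pow(-4, 2)))))), Rational(-480, 7)) = Add(Add(19884, Mul(2, Add(6, Mul(11, 16)), Add(114, Add(6, Mul(11, 16))))), Rational(-480, 7)) = Add(Add(19884, Mul(2, Add(6, 176), Add(114, Add(6, 176)))), Rational(-480, 7)) = Add(Add(19884, Mul(2, 182, Add(114, 182))), Rational(-480, 7)) = Add(Add(19884, Mul(2, 182, 296)), Rational(-480, 7)) = Add(Add(19884, 107744), Rational(-480, 7)) = Add(127628, Rational(-480, 7)) = Rational(892916, 7)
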